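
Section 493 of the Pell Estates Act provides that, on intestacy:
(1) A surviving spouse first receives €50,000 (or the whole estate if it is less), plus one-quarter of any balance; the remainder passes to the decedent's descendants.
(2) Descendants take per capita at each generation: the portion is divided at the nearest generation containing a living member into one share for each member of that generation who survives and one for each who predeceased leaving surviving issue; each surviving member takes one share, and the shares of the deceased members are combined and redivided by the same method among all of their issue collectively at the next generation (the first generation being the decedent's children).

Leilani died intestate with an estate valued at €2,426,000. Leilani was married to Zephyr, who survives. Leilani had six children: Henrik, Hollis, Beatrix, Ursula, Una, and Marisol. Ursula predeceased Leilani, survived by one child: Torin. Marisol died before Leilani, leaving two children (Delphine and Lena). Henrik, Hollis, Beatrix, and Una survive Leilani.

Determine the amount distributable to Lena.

Zephyr first takes €50,000, leaving a balance of €2,376,000. Zephyr then takes one-quarter of the balance (€594,000), for a total of €644,000. The remaining €1,782,000 passes to the descendants.
The descendants' portion (€1,782,000) is divided at the children's generation into 6 shares of €297,000. Henrik, Hollis, Beatrix, and Una each take €297,000. The 2 shares of the deceased (Ursula and Marisol) are combined into a pool of €594,000.
That pool (€594,000) is divided at the grandchildren's generation equally among Torin, Delphine, and Lena: €198,000 each.

Lena receives €198,000.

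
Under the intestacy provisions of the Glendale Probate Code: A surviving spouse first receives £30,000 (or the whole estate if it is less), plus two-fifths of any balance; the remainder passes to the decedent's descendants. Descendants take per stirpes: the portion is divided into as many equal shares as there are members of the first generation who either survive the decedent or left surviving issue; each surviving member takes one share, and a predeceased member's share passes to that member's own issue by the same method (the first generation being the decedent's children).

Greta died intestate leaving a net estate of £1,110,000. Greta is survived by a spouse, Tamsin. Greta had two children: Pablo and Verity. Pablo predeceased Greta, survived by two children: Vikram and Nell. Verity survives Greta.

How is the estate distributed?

Tamsin: £462,000; Vikram: £162,000; Nell: £162,000; Verity: £324,000

Tamsin first takes £30,000, leaving a balance of £1,080,000. Tamsin then takes two-fifths of the balance (£432,000), for a total of £462,000. The remaining £648,000 passes to the descendants.
The descendants' portion (£648,000) is divided into 2 shares of £324,000: Verity takes £324,000; Pablo's £324,000 share passes to Pablo's issue.
Pablo's share (£324,000) is divided into 2 shares of £162,000: Vikram and Nell each take £162,000.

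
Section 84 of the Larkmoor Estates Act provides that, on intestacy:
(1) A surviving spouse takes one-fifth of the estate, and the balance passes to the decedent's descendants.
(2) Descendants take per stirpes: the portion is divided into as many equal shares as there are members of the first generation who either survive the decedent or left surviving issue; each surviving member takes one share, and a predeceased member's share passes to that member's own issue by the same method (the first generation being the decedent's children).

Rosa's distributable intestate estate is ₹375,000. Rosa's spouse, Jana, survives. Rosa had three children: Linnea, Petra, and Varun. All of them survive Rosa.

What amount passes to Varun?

Jana takes one-fifth of ₹375,000 = ₹75,000. The remaining ₹300,000 passes to the descendants.
The descendants' portion (₹300,000) is divided into 3 shares of ₹100,000: Linnea, Petra, and Varun each take ₹100,000.

Varun receives ₹100,000.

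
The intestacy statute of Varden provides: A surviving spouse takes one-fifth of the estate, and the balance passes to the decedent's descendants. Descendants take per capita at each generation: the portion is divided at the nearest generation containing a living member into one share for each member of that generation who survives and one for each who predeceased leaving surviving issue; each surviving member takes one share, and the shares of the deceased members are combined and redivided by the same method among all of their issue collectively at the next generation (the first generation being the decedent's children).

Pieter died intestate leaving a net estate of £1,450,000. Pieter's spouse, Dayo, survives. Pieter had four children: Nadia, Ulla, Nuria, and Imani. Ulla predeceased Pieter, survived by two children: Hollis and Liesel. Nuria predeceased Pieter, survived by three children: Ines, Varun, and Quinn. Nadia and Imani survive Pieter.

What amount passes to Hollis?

Hollis receives £116,000.

Dayo takes one-fifth of £1,450,000 = £290,000. The remaining £1,160,000 passes to the descendants.
The descendants' portion (£1,160,000) is divided at the children's generation into 4 shares of £290,000. Nadia and Imani each take £290,000. The 2 shares of the deceased (Ulla and Nuria) are combined into a pool of £580,000.
That pool (£580,000) is divided at the grandchildren's generation equally among Hollis, Liesel, Ines, Varun, and Quinn: £116,000 each.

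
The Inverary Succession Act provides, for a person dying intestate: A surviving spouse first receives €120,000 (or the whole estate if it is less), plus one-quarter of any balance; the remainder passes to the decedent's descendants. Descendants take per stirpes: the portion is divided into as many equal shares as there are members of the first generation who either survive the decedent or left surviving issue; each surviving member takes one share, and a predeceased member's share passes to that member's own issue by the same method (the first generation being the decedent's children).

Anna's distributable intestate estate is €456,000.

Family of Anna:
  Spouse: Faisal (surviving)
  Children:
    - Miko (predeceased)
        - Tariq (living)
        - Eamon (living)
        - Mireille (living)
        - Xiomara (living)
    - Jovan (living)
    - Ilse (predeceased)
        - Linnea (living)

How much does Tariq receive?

Faisal first takes €120,000, leaving a balance of €336,000. Faisal then takes one-quarter of the balance (€84,000), for a total of €204,000. The remaining €252,000 passes to the descendants.
The descendants' portion (€252,000) is divided into 3 shares of €84,000: Jovan takes €84,000; Miko's €84,000 share passes to Miko's issue; Ilse's €84,000 share passes to Ilse's issue.
Miko's share (€84,000) is divided into 4 shares of €21,000: Tariq, Eamon, Mireille, and Xiomara each take €21,000.
Ilse's share (€84,000) passes entirely to Linnea.

Tariq receives €21,000.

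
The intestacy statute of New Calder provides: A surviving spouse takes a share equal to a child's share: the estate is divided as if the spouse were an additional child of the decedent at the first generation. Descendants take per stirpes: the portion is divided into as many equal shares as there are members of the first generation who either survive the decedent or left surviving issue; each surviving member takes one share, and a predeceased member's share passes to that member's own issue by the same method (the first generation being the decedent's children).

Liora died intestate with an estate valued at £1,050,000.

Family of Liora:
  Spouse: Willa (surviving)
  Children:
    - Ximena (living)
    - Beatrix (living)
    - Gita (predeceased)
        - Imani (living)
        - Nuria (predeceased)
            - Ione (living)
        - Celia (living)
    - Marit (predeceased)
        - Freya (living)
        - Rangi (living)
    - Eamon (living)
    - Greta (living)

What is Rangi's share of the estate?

The spouse counts as an additional share at the children's level, so there are 7 primary shares of £150,000. Willa takes one such share (£150,000).
The children's combined portion (£900,000) is divided into 6 shares of £150,000: Ximena, Beatrix, Eamon, and Greta each take £150,000; Gita's £150,000 share passes to Gita's issue; Marit's £150,000 share passes to Marit's issue.
Gita's share (£150,000) is divided into 3 shares of £50,000: Imani and Celia each take £50,000; Nuria's £50,000 share passes to Nuria's issue.
Nuria's share (£50,000) passes entirely to Ione.
Marit's share (£150,000) is divided into 2 shares of £75,000: Freya and Rangi each take £75,000.

Rangi receives £75,000.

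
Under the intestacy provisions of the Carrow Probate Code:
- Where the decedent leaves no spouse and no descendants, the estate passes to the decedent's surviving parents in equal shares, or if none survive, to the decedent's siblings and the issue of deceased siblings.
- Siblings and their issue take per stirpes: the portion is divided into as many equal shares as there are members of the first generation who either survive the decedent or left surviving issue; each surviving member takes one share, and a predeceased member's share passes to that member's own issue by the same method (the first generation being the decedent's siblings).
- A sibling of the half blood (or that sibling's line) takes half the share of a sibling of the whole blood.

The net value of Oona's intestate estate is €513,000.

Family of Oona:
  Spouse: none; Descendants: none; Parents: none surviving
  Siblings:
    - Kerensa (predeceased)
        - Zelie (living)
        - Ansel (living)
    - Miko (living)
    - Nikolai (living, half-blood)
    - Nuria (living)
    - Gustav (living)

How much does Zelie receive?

The entire €513,000 passes to the siblings and their issue.
Counting each half-blood sibling's line as half a unit, there are 9/2 units in €513,000, so one unit is €114,000. Whole-blood lines (Kerensa, Miko, Nuria, and Gustav) take €114,000 each; half-blood lines (Nikolai) take €57,000 each.
Kerensa's share (€114,000) is divided into 2 shares of €57,000: Zelie and Ansel each take €57,000.

Zelie receives €57,000.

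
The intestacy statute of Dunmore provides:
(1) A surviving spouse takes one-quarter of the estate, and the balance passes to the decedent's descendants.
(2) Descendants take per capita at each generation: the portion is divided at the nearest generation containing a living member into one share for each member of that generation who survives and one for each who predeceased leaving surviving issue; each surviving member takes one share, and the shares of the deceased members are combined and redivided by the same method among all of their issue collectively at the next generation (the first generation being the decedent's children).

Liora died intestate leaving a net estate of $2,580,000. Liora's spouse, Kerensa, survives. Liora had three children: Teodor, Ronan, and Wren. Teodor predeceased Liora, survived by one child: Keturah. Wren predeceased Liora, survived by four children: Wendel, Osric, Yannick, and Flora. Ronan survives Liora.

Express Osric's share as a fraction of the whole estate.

Osric receives 1/10 of the estate.

Kerensa takes one-quarter of $2,580,000 = $645,000. The remaining $1,935,000 passes to the descendants.
The descendants' portion ($1,935,000) is divided at the children's generation into 3 shares of $645,000. Ronan takes $645,000. The 2 shares of the deceased (Teodor and Wren) are combined into a pool of $1,290,000.
That pool ($1,290,000) is divided at the grandchildren's generation equally among Keturah, Wendel, Osric, Yannick, and Flora: $258,000 each.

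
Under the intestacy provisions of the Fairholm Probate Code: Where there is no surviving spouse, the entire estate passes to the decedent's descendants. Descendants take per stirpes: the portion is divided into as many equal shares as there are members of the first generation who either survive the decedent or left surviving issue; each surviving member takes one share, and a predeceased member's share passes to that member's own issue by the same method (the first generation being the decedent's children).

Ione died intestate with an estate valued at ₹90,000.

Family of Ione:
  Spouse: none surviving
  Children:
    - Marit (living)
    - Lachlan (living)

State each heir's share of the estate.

Marit: ₹45,000; Lachlan: ₹45,000

The entire ₹90,000 passes to the descendants.
That amount (₹90,000) is divided into 2 shares of ₹45,000: Marit and Lachlan each take ₹45,000.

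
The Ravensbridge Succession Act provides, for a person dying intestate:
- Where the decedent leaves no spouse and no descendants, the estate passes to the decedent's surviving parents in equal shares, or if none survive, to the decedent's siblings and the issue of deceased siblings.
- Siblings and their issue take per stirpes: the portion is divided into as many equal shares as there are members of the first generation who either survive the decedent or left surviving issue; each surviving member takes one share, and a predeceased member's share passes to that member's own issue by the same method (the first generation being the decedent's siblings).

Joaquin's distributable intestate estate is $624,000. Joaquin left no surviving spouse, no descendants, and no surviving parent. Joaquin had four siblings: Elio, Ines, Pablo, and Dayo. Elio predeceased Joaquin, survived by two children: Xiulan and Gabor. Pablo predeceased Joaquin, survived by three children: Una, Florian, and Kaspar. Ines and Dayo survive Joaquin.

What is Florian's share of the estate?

Florian receives $52,000.

The entire $624,000 passes to the siblings and their issue.
That amount ($624,000) is divided into 4 shares of $156,000: Ines and Dayo each take $156,000; Elio's $156,000 share passes to Elio's issue; Pablo's $156,000 share passes to Pablo's issue.
Elio's share ($156,000) is divided into 2 shares of $78,000: Xiulan and Gabor each take $78,000.
Pablo's share ($156,000) is divided into 3 shares of $52,000: Una, Florian, and Kaspar each take $52,000.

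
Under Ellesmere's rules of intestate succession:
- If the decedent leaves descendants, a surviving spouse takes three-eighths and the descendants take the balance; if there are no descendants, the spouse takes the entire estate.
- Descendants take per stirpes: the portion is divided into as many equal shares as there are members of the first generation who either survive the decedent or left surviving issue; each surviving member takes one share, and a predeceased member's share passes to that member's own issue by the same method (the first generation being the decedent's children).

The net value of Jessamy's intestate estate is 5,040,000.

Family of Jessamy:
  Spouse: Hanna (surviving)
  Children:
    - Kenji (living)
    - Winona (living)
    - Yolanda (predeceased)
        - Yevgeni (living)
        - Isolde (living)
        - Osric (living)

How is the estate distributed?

Hanna takes three-eighths of 5,040,000 = 1,890,000. The remaining 3,150,000 passes to the descendants.
The descendants' portion (3,150,000) is divided into 3 shares of 1,050,000: Kenji and Winona each take 1,050,000; Yolanda's 1,050,000 share passes to Yolanda's issue.
Yolanda's share (1,050,000) is divided into 3 shares of 350,000: Yevgeni, Isolde, and Osric each take 350,000.

Hanna: 1,890,000; Kenji: 1,050,000; Winona: 1,050,000; Yevgeni: 350,000; Isolde: 350,000; Osric: 350,000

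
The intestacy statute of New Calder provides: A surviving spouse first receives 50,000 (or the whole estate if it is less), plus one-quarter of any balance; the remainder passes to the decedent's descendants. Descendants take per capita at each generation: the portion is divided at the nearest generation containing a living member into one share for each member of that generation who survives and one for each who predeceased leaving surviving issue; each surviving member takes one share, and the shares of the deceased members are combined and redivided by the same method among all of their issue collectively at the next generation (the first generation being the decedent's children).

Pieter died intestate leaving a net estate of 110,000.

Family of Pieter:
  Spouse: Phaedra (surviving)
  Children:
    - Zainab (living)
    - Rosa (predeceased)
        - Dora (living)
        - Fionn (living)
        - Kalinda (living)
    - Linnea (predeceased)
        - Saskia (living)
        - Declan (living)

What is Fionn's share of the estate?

Fionn receives 6,000.

Phaedra first takes 50,000, leaving a balance of 60,000. Phaedra then takes one-quarter of the balance (15,000), for a total of 65,000. The remaining 45,000 passes to the descendants.
The descendants' portion (45,000) is divided at the children's generation into 3 shares of 15,000. Zainab takes 15,000. The 2 shares of the deceased (Rosa and Linnea) are combined into a pool of 30,000.
That pool (30,000) is divided at the grandchildren's generation equally among Dora, Fionn, Kalinda, Saskia, and Declan: 6,000 each.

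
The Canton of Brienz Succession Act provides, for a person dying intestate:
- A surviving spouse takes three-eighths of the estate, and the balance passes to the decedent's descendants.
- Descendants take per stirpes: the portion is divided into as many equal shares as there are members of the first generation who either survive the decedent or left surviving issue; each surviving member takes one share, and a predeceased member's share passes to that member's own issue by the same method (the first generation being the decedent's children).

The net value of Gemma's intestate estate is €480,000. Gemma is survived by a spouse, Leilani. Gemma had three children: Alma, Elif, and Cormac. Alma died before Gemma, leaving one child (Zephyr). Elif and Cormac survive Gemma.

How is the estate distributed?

Leilani takes three-eighths of €480,000 = €180,000. The remaining €300,000 passes to the descendants.
The descendants' portion (€300,000) is divided into 3 shares of €100,000: Elif and Cormac each take €100,000; Alma's €100,000 share passes to Alma's issue.
Alma's share (€100,000) passes entirely to Zephyr.

Leilani: €180,000; Zephyr: €100,000; Elif: €100,000; Cormac: €100,000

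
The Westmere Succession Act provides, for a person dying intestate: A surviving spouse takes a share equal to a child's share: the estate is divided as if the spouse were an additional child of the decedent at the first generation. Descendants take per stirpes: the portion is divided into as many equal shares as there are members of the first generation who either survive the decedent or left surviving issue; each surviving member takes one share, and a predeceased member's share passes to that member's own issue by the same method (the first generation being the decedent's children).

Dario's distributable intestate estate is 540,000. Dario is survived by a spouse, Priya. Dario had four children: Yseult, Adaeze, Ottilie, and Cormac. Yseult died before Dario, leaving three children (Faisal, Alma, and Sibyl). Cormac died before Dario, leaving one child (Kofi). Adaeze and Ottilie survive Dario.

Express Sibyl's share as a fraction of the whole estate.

Sibyl receives 1/15 of the estate.

The spouse counts as an additional share at the children's level, so there are 5 primary shares of 108,000. Priya takes one such share (108,000).
The children's combined portion (432,000) is divided into 4 shares of 108,000: Adaeze and Ottilie each take 108,000; Yseult's 108,000 share passes to Yseult's issue; Cormac's 108,000 share passes to Cormac's issue.
Yseult's share (108,000) is divided into 3 shares of 36,000: Faisal, Alma, and Sibyl each take 36,000.
Cormac's share (108,000) passes entirely to Kofi.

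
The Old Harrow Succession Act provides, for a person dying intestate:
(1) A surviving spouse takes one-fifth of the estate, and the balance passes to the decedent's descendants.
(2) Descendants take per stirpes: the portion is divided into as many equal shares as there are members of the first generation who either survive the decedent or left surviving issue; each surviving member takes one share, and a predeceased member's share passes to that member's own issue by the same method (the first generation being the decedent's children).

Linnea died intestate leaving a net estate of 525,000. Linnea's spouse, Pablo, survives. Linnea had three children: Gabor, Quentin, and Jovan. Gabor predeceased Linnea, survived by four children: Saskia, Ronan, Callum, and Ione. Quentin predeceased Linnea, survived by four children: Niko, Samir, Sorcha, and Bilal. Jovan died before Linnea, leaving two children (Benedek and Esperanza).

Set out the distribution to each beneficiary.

Pablo: 105,000; Saskia: 35,000; Ronan: 35,000; Callum: 35,000; Ione: 35,000; Niko: 35,000; Samir: 35,000; Sorcha: 35,000; Bilal: 35,000; Benedek: 70,000; Esperanza: 70,000

Pablo takes one-fifth of 525,000 = 105,000. The remaining 420,000 passes to the descendants.
The descendants' portion (420,000) is divided into 3 shares of 140,000: Gabor's 140,000 share passes to Gabor's issue; Quentin's 140,000 share passes to Quentin's issue; Jovan's 140,000 share passes to Jovan's issue.
Gabor's share (140,000) is divided into 4 shares of 35,000: Saskia, Ronan, Callum, and Ione each take 35,000.
Quentin's share (140,000) is divided into 4 shares of 35,000: Niko, Samir, Sorcha, and Bilal each take 35,000.
Jovan's share (140,000) is divided into 2 shares of 70,000: Benedek and Esperanza each take 70,000.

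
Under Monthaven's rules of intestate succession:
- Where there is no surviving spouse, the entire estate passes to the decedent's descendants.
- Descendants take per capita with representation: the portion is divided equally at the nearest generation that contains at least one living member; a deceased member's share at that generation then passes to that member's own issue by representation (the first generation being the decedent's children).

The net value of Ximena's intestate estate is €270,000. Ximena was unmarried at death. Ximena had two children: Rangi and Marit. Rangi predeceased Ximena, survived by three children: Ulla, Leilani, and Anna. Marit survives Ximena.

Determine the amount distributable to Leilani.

The entire €270,000 passes to the descendants.
That amount (€270,000) is divided into 2 shares of €135,000: Marit takes €135,000; Rangi's €135,000 share passes to Rangi's issue.
Rangi's share (€135,000) is divided into 3 shares of €45,000: Ulla, Leilani, and Anna each take €45,000.

Leilani receives €45,000.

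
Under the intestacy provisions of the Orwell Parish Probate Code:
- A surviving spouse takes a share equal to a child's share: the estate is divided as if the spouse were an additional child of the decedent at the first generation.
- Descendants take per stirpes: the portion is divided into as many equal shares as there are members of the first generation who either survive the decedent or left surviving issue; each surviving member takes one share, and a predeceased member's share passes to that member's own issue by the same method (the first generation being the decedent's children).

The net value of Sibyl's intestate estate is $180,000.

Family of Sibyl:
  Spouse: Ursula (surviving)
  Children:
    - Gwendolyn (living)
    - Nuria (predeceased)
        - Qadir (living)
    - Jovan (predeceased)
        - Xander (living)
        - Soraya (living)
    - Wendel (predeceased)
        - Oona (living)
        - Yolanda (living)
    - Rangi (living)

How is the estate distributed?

Ursula: $30,000; Gwendolyn: $30,000; Qadir: $30,000; Xander: $15,000; Soraya: $15,000; Oona: $15,000; Yolanda: $15,000; Rangi: $30,000

The spouse counts as an additional share at the children's level, so there are 6 primary shares of $30,000. Ursula takes one such share ($30,000).
The children's combined portion ($150,000) is divided into 5 shares of $30,000: Gwendolyn and Rangi each take $30,000; Nuria's $30,000 share passes to Nuria's issue; Jovan's $30,000 share passes to Jovan's issue; Wendel's $30,000 share passes to Wendel's issue.
Nuria's share ($30,000) passes entirely to Qadir.
Jovan's share ($30,000) is divided into 2 shares of $15,000: Xander and Soraya each take $15,000.
Wendel's share ($30,000) is divided into 2 shares of $15,000: Oona and Yolanda each take $15,000.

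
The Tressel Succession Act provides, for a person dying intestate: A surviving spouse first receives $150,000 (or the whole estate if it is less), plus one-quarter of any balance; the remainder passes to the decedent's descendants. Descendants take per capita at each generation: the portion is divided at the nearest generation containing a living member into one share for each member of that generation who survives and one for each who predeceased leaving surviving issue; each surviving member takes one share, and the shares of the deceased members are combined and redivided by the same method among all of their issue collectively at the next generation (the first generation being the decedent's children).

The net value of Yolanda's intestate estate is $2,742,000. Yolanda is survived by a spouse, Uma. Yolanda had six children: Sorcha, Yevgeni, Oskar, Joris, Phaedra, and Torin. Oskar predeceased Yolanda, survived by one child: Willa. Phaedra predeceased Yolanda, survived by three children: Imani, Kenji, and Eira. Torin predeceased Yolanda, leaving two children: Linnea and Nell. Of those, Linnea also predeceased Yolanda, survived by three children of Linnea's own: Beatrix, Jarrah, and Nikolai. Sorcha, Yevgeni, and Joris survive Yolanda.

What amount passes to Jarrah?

Uma first takes $150,000, leaving a balance of $2,592,000. Uma then takes one-quarter of the balance ($648,000), for a total of $798,000. The remaining $1,944,000 passes to the descendants.
The descendants' portion ($1,944,000) is divided at the children's generation into 6 shares of $324,000. Sorcha, Yevgeni, and Joris each take $324,000. The 3 shares of the deceased (Oskar, Phaedra, and Torin) are combined into a pool of $972,000.
That pool ($972,000) is divided at the grandchildren's generation into 6 shares of $162,000. Willa, Imani, Kenji, Eira, and Nell each take $162,000. The remaining share for the deceased Linnea ($162,000) is carried to the next generation.
That pool ($162,000) is divided at the great-grandchildren's generation equally among Beatrix, Jarrah, and Nikolai: $54,000 each.

Jarrah receives $54,000.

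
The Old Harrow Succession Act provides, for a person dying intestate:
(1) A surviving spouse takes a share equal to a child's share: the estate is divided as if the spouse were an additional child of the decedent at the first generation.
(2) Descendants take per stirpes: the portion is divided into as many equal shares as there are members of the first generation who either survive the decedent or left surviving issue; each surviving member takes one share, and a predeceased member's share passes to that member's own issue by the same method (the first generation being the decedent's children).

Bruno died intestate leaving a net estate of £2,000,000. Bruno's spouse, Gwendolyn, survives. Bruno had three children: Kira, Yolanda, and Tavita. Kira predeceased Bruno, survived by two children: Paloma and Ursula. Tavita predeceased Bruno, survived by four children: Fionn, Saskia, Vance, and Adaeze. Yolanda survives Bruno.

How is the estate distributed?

Gwendolyn: £500,000; Paloma: £250,000; Ursula: £250,000; Yolanda: £500,000; Fionn: £125,000; Saskia: £125,000; Vance: £125,000; Adaeze: £125,000

The spouse counts as an additional share at the children's level, so there are 4 primary shares of £500,000. Gwendolyn takes one such share (£500,000).
The children's combined portion (£1,500,000) is divided into 3 shares of £500,000: Yolanda takes £500,000; Kira's £500,000 share passes to Kira's issue; Tavita's £500,000 share passes to Tavita's issue.
Kira's share (£500,000) is divided into 2 shares of £250,000: Paloma and Ursula each take £250,000.
Tavita's share (£500,000) is divided into 4 shares of £125,000: Fionn, Saskia, Vance, and Adaeze each take £125,000.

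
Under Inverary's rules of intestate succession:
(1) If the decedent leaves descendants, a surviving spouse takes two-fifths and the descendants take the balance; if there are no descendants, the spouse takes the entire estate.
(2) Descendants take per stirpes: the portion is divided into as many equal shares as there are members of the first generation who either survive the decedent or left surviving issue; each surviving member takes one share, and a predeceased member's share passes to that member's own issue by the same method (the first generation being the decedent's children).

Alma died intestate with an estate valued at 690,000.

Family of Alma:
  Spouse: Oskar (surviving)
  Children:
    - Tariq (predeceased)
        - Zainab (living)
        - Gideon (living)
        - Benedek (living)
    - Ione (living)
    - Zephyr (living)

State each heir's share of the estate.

Oskar: 276,000; Zainab: 46,000; Gideon: 46,000; Benedek: 46,000; Ione: 138,000; Zephyr: 138,000

Oskar takes two-fifths of 690,000 = 276,000. The remaining 414,000 passes to the descendants.
The descendants' portion (414,000) is divided into 3 shares of 138,000: Ione and Zephyr each take 138,000; Tariq's 138,000 share passes to Tariq's issue.
Tariq's share (138,000) is divided into 3 shares of 46,000: Zainab, Gideon, and Benedek each take 46,000.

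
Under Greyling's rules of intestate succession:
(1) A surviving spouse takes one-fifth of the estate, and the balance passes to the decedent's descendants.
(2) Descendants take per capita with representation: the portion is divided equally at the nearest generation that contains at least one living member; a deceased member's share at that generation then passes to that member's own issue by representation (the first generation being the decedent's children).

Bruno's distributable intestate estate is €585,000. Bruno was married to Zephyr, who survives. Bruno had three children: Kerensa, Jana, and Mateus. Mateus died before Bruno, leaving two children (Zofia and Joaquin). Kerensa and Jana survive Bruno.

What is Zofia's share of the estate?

Zephyr takes one-fifth of €585,000 = €117,000. The remaining €468,000 passes to the descendants.
The descendants' portion (€468,000) is divided into 3 shares of €156,000: Kerensa and Jana each take €156,000; Mateus's €156,000 share passes to Mateus's issue.
Mateus's share (€156,000) is divided into 2 shares of €78,000: Zofia and Joaquin each take €78,000.

Zofia receives €78,000.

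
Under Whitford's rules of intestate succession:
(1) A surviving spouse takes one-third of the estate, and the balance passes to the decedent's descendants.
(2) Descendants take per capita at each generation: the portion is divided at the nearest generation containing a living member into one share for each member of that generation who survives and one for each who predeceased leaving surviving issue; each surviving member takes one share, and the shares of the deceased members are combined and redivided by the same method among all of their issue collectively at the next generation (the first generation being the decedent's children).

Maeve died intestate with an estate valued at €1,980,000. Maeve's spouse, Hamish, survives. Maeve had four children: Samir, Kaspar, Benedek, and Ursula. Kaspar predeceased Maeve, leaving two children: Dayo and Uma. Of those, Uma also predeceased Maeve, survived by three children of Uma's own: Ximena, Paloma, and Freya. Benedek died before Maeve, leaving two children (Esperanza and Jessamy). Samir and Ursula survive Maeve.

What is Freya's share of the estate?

Freya receives €55,000.

Hamish takes one-third of €1,980,000 = €660,000. The remaining €1,320,000 passes to the descendants.
The descendants' portion (€1,320,000) is divided at the children's generation into 4 shares of €330,000. Samir and Ursula each take €330,000. The 2 shares of the deceased (Kaspar and Benedek) are combined into a pool of €660,000.
That pool (€660,000) is divided at the grandchildren's generation into 4 shares of €165,000. Dayo, Esperanza, and Jessamy each take €165,000. The remaining share for the deceased Uma (€165,000) is carried to the next generation.
That pool (€165,000) is divided at the great-grandchildren's generation equally among Ximena, Paloma, and Freya: €55,000 each.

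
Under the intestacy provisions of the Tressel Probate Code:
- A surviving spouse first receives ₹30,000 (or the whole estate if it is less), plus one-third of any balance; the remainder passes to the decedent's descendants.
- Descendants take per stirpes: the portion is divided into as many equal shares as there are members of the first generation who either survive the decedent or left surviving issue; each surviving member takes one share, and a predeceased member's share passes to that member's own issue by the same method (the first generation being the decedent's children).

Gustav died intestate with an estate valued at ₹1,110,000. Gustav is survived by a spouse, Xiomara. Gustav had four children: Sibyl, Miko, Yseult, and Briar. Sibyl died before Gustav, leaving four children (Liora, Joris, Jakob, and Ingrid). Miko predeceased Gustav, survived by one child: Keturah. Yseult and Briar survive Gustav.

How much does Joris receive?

Xiomara first takes ₹30,000, leaving a balance of ₹1,080,000. Xiomara then takes one-third of the balance (₹360,000), for a total of ₹390,000. The remaining ₹720,000 passes to the descendants.
The descendants' portion (₹720,000) is divided into 4 shares of ₹180,000: Yseult and Briar each take ₹180,000; Sibyl's ₹180,000 share passes to Sibyl's issue; Miko's ₹180,000 share passes to Miko's issue.
Sibyl's share (₹180,000) is divided into 4 shares of ₹45,000: Liora, Joris, Jakob, and Ingrid each take ₹45,000.
Miko's share (₹180,000) passes entirely to Keturah.

Joris receives ₹45,000.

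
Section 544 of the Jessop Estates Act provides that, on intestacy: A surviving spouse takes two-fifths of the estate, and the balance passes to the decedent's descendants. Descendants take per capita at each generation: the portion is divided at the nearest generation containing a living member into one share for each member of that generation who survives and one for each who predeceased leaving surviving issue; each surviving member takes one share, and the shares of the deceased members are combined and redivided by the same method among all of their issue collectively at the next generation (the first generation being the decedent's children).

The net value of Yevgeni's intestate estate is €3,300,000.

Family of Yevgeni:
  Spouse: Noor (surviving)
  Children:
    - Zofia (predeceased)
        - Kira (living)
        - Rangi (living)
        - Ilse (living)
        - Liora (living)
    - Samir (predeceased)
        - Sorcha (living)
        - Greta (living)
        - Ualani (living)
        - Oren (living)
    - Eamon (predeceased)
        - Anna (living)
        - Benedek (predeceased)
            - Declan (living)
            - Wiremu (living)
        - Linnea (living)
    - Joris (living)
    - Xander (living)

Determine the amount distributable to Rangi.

Rangi receives €108,000.

Noor takes two-fifths of €3,300,000 = €1,320,000. The remaining €1,980,000 passes to the descendants.
The descendants' portion (€1,980,000) is divided at the children's generation into 5 shares of €396,000. Joris and Xander each take €396,000. The 3 shares of the deceased (Zofia, Samir, and Eamon) are combined into a pool of €1,188,000.
That pool (€1,188,000) is divided at the grandchildren's generation into 11 shares of €108,000. Kira, Rangi, Ilse, Liora, Sorcha, Greta, Ualani, Oren, Anna, and Linnea each take €108,000. The remaining share for the deceased Benedek (€108,000) is carried to the next generation.
That pool (€108,000) is divided at the great-grandchildren's generation equally among Declan and Wiremu: €54,000 each.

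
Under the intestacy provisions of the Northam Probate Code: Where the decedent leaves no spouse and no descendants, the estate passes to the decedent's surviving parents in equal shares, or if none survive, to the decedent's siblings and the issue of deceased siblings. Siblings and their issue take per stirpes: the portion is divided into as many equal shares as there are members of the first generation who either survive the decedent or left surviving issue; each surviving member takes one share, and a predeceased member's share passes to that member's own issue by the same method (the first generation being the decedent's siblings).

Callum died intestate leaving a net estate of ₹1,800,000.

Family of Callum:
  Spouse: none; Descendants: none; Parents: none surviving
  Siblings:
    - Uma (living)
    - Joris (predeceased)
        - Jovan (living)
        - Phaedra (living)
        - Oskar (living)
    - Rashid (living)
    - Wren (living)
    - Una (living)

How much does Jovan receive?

Jovan receives ₹120,000.

The entire ₹1,800,000 passes to the siblings and their issue.
That amount (₹1,800,000) is divided into 5 shares of ₹360,000: Uma, Rashid, Wren, and Una each take ₹360,000; Joris's ₹360,000 share passes to Joris's issue.
Joris's share (₹360,000) is divided into 3 shares of ₹120,000: Jovan, Phaedra, and Oskar each take ₹120,000.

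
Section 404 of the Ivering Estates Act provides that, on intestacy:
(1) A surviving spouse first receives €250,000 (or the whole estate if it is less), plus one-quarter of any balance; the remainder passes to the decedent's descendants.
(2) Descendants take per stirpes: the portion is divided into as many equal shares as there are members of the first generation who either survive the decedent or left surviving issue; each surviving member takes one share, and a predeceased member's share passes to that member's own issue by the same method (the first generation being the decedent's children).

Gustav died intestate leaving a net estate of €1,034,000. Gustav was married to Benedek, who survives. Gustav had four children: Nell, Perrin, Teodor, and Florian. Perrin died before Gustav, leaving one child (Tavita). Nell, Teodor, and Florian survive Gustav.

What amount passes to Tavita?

Tavita receives €147,000.

Benedek first takes €250,000, leaving a balance of €784,000. Benedek then takes one-quarter of the balance (€196,000), for a total of €446,000. The remaining €588,000 passes to the descendants.
The descendants' portion (€588,000) is divided into 4 shares of €147,000: Nell, Teodor, and Florian each take €147,000; Perrin's €147,000 share passes to Perrin's issue.
Perrin's share (€147,000) passes entirely to Tavita.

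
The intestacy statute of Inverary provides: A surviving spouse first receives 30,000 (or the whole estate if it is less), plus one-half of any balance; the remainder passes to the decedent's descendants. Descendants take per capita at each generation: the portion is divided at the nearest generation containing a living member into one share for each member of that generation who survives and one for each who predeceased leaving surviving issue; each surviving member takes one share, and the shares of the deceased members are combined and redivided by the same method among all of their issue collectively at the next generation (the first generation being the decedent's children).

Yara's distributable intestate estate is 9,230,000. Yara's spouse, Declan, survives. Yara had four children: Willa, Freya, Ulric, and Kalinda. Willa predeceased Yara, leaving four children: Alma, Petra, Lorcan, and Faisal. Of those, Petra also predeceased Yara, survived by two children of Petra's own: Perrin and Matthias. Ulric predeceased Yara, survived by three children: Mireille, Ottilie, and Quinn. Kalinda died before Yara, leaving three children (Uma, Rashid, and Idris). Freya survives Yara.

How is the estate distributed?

Declan: 4,630,000; Alma: 345,000; Perrin: 172,500; Matthias: 172,500; Lorcan: 345,000; Faisal: 345,000; Freya: 1,150,000; Mireille: 345,000; Ottilie: 345,000; Quinn: 345,000; Uma: 345,000; Rashid: 345,000; Idris: 345,000

Declan first takes 30,000, leaving a balance of 9,200,000. Declan then takes one-half of the balance (4,600,000), for a total of 4,630,000. The remaining 4,600,000 passes to the descendants.
The descendants' portion (4,600,000) is divided at the children's generation into 4 shares of 1,150,000. Freya takes 1,150,000. The 3 shares of the deceased (Willa, Ulric, and Kalinda) are combined into a pool of 3,450,000.
That pool (3,450,000) is divided at the grandchildren's generation into 10 shares of 345,000. Alma, Lorcan, Faisal, Mireille, Ottilie, Quinn, Uma, Rashid, and Idris each take 345,000. The remaining share for the deceased Petra (345,000) is carried to the next generation.
That pool (345,000) is divided at the great-grandchildren's generation equally among Perrin and Matthias: 172,500 each.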